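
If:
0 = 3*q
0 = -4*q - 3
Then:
No Solution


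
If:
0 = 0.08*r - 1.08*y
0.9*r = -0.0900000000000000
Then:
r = -0.10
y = -0.01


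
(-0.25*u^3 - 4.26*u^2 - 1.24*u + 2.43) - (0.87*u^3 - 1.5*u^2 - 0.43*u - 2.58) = -1.12*u^3 - 2.76*u^2 - 0.81*u + 5.01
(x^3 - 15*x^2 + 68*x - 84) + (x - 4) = x^3 - 15*x^2 + 69*x - 88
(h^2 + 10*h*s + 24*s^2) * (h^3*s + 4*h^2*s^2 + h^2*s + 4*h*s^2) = h^5*s + 14*h^4*s^2 + h^4*s + 64*h^3*s^3 + 14*h^3*s^2 + 96*h^2*s^4 + 64*h^2*s^3 + 96*h*s^4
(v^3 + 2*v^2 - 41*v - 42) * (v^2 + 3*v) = v^5 + 5*v^4 - 35*v^3 - 165*v^2 - 126*v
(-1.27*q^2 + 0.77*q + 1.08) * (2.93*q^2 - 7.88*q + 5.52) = -3.7211*q^4 + 12.2637*q^3 - 9.9136*q^2 - 4.26*q + 5.9616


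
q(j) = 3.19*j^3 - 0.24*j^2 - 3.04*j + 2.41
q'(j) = 9.57*j^2 - 0.48*j - 3.04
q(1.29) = 4.94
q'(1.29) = 12.27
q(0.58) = 1.19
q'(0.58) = -0.10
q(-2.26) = -28.77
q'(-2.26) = 46.92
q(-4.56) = -291.19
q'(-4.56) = 198.14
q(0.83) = 1.55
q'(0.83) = 3.15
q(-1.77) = -10.65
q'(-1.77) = 27.79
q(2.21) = 28.95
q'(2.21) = 42.64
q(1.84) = 15.88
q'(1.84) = 28.48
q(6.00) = 664.57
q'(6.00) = 338.60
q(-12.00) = -5507.99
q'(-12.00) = 1380.80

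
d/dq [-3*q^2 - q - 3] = -6*q - 1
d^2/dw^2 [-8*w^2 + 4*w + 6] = -16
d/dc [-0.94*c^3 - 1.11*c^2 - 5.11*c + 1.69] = -2.82*c^2 - 2.22*c - 5.11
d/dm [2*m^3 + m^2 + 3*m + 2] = 6*m^2 + 2*m + 3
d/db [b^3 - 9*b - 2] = 3*b^2 - 9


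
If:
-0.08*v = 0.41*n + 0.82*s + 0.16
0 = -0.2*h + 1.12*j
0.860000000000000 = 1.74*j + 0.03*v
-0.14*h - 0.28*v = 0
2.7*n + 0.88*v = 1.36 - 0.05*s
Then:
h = 2.91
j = 0.52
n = 0.99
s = -0.55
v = -1.45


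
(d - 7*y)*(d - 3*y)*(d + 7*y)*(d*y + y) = d^4*y - 3*d^3*y^2 + d^3*y - 49*d^2*y^3 - 3*d^2*y^2 + 147*d*y^4 - 49*d*y^3 + 147*y^4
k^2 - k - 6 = (k - 3)*(k + 2)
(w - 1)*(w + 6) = w^2 + 5*w - 6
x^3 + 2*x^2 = x^2*(x + 2)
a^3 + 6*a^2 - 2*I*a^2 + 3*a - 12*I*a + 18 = (a + 6)*(a - 3*I)*(a + I)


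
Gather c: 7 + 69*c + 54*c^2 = 54*c^2 + 69*c + 7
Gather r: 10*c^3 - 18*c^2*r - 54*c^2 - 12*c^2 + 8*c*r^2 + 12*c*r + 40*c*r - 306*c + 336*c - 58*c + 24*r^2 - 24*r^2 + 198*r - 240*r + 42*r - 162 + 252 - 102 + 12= 10*c^3 - 66*c^2 + 8*c*r^2 - 28*c + r*(-18*c^2 + 52*c)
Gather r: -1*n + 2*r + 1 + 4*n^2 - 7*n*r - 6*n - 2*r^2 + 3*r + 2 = 4*n^2 - 7*n - 2*r^2 + r*(5 - 7*n) + 3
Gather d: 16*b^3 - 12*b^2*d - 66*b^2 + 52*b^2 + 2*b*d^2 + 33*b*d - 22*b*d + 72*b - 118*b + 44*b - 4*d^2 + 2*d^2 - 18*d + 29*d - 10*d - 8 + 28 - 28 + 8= 16*b^3 - 14*b^2 - 2*b + d^2*(2*b - 2) + d*(-12*b^2 + 11*b + 1)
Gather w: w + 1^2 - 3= w - 2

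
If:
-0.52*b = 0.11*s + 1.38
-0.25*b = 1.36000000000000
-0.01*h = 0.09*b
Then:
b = -5.44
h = 48.96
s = 13.17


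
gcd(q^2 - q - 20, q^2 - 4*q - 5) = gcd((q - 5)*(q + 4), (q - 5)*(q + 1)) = q - 5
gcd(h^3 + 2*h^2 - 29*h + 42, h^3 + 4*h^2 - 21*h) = h^2 + 4*h - 21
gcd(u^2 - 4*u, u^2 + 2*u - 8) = 1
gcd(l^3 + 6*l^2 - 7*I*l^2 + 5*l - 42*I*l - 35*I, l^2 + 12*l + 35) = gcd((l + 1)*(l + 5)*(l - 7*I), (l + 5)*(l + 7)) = l + 5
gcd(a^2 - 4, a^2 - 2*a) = a - 2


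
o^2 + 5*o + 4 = (o + 1)*(o + 4)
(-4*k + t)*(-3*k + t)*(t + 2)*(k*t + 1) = 12*k^3*t^2 + 24*k^3*t - 7*k^2*t^3 - 14*k^2*t^2 + 12*k^2*t + 24*k^2 + k*t^4 + 2*k*t^3 - 7*k*t^2 - 14*k*t + t^3 + 2*t^2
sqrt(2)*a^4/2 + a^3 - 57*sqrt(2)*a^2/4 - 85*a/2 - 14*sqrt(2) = (a - 4*sqrt(2))*(a + sqrt(2))*(a + 7*sqrt(2)/2)*(sqrt(2)*a/2 + 1/2)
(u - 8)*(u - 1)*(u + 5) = u^3 - 4*u^2 - 37*u + 40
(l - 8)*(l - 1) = l^2 - 9*l + 8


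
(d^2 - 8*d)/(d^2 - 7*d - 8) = d/(d + 1)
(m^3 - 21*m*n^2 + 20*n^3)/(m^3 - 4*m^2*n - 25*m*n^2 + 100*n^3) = (m - n)/(m - 5*n)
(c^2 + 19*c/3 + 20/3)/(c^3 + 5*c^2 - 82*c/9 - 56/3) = 3*(c + 5)/(3*c^2 + 11*c - 42)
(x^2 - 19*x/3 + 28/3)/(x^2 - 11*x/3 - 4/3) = (3*x - 7)/(3*x + 1)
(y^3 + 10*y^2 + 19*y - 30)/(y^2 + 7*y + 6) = (y^2 + 4*y - 5)/(y + 1)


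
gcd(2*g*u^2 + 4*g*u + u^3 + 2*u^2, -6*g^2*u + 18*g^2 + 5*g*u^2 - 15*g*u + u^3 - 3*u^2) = 1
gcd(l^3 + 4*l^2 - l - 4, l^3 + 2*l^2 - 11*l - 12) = l^2 + 5*l + 4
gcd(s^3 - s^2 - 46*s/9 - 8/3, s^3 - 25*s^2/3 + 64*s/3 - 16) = s - 3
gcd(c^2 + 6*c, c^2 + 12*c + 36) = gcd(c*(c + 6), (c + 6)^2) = c + 6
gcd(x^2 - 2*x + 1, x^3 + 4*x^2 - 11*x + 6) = x^2 - 2*x + 1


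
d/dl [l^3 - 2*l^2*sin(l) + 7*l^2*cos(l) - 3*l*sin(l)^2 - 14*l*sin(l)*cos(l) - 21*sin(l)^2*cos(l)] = -7*l^2*sin(l) - 2*l^2*cos(l) + 3*l^2 - 4*l*sin(l) - 3*l*sin(2*l) + 14*l*cos(l) - 14*l*cos(2*l) + 21*sin(l)/4 - 7*sin(2*l) - 63*sin(3*l)/4 + 3*cos(2*l)/2 - 3/2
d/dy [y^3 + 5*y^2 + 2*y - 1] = 3*y^2 + 10*y + 2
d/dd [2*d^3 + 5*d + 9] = 6*d^2 + 5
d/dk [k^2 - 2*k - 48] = 2*k - 2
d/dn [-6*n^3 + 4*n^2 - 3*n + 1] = -18*n^2 + 8*n - 3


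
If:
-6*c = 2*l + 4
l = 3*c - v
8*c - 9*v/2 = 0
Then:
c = -9/19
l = -11/19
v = -16/19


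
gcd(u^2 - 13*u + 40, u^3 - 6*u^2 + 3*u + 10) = u - 5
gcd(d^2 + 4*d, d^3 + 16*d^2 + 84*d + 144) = d + 4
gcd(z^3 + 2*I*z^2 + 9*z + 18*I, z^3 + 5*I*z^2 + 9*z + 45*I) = z^2 + 9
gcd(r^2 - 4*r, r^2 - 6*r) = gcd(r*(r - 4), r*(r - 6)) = r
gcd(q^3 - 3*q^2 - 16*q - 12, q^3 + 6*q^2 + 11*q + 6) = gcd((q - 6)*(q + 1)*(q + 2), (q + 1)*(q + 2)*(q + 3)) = q^2 + 3*q + 2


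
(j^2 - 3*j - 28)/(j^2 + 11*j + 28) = (j - 7)/(j + 7)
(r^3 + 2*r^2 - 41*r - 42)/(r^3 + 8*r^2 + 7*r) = (r - 6)/r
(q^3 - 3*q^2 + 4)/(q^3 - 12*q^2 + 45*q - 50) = (q^2 - q - 2)/(q^2 - 10*q + 25)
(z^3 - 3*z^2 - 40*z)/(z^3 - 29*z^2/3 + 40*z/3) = 3*(z + 5)/(3*z - 5)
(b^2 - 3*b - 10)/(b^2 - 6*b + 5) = (b + 2)/(b - 1)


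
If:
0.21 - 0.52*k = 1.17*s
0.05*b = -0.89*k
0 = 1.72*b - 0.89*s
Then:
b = 0.09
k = -0.01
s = 0.18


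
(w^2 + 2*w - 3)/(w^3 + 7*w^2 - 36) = (w - 1)/(w^2 + 4*w - 12)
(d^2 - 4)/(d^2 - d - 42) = (4 - d^2)/(-d^2 + d + 42)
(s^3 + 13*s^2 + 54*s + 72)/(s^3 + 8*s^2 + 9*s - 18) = (s + 4)/(s - 1)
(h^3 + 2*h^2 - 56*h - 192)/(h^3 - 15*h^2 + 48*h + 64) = (h^2 + 10*h + 24)/(h^2 - 7*h - 8)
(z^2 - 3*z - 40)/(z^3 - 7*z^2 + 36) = (z^2 - 3*z - 40)/(z^3 - 7*z^2 + 36)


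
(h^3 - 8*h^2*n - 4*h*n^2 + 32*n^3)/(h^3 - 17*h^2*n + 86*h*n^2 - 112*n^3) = (h + 2*n)/(h - 7*n)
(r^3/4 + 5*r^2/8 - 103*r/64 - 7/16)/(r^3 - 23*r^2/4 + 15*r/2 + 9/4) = (4*r^2 + 9*r - 28)/(16*(r^2 - 6*r + 9))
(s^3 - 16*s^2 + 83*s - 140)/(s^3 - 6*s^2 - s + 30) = (s^2 - 11*s + 28)/(s^2 - s - 6)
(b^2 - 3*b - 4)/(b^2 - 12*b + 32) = (b + 1)/(b - 8)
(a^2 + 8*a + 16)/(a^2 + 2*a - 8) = (a + 4)/(a - 2)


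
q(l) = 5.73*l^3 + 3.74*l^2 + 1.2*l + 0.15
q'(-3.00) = 133.47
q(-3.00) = -124.50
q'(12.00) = 2566.32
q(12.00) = 10454.55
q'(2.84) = 161.09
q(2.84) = 164.98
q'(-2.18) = 66.59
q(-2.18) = -44.06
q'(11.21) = 2245.22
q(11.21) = 8555.41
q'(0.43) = 7.59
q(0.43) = 1.81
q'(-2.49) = 89.15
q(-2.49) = -68.11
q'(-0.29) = 0.48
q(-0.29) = -0.02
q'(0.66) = 13.62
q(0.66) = 4.22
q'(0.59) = 11.60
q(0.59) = 3.34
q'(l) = 17.19*l^2 + 7.48*l + 1.2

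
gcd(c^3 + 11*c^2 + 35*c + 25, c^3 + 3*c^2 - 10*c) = c + 5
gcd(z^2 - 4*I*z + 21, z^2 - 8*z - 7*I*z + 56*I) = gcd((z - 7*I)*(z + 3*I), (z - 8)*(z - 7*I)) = z - 7*I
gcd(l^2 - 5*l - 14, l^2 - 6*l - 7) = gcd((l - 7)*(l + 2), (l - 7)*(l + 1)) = l - 7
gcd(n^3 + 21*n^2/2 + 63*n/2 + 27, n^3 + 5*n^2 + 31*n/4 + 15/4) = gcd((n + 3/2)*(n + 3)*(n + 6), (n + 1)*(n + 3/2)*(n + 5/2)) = n + 3/2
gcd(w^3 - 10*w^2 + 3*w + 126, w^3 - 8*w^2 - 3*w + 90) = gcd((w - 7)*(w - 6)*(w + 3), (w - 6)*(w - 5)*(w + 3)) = w^2 - 3*w - 18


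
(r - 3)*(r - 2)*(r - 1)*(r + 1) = r^4 - 5*r^3 + 5*r^2 + 5*r - 6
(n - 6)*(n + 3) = n^2 - 3*n - 18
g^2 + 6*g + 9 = (g + 3)^2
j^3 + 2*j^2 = j^2*(j + 2)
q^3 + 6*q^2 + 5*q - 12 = (q - 1)*(q + 3)*(q + 4)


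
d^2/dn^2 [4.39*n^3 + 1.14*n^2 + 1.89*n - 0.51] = 26.34*n + 2.28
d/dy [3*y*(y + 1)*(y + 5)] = 9*y^2 + 36*y + 15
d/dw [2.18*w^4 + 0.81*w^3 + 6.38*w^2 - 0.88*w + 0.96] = 8.72*w^3 + 2.43*w^2 + 12.76*w - 0.88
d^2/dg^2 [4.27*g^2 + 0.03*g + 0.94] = 8.54000000000000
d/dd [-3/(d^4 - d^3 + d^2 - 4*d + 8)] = 3*(4*d^3 - 3*d^2 + 2*d - 4)/(d^4 - d^3 + d^2 - 4*d + 8)^2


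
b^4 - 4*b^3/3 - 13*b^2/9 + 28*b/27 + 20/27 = (b - 5/3)*(b - 1)*(b + 2/3)^2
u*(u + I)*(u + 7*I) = u^3 + 8*I*u^2 - 7*u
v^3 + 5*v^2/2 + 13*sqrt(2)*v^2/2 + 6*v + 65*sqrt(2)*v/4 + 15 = (v + 5/2)*(v + sqrt(2)/2)*(v + 6*sqrt(2))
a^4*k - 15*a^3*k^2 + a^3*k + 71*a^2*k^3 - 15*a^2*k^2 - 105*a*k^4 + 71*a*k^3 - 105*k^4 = (a - 7*k)*(a - 5*k)*(a - 3*k)*(a*k + k)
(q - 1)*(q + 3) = q^2 + 2*q - 3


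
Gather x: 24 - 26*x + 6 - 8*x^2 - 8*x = -8*x^2 - 34*x + 30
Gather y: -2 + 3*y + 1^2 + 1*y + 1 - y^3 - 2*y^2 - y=-y^3 - 2*y^2 + 3*y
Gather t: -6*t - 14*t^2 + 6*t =-14*t^2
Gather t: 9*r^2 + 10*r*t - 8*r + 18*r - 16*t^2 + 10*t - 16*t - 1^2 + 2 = 9*r^2 + 10*r - 16*t^2 + t*(10*r - 6) + 1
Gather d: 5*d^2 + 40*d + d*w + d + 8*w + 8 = 5*d^2 + d*(w + 41) + 8*w + 8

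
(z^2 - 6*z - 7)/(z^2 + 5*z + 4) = (z - 7)/(z + 4)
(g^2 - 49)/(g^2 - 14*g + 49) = (g + 7)/(g - 7)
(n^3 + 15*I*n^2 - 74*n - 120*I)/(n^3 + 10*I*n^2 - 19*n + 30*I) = (n + 4*I)/(n - I)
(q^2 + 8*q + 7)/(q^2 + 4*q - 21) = (q + 1)/(q - 3)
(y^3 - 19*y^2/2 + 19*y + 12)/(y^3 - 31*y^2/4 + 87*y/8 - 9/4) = 4*(2*y^2 - 7*y - 4)/(8*y^2 - 14*y + 3)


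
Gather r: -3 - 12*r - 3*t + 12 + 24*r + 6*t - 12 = 12*r + 3*t - 3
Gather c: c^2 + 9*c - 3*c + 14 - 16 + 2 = c^2 + 6*c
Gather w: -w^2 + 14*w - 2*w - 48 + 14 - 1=-w^2 + 12*w - 35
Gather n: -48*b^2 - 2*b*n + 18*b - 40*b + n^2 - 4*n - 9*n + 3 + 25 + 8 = -48*b^2 - 22*b + n^2 + n*(-2*b - 13) + 36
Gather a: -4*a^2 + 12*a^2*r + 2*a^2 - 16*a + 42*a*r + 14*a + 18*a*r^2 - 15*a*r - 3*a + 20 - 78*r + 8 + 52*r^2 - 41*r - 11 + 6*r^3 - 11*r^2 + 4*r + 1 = a^2*(12*r - 2) + a*(18*r^2 + 27*r - 5) + 6*r^3 + 41*r^2 - 115*r + 18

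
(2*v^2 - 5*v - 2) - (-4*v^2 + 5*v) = 6*v^2 - 10*v - 2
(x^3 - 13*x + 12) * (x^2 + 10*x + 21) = x^5 + 10*x^4 + 8*x^3 - 118*x^2 - 153*x + 252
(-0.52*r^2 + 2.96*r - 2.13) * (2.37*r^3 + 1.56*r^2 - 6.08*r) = -1.2324*r^5 + 6.204*r^4 + 2.7311*r^3 - 21.3196*r^2 + 12.9504*r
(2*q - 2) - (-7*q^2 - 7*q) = 7*q^2 + 9*q - 2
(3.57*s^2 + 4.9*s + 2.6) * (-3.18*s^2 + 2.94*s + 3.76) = -11.3526*s^4 - 5.0862*s^3 + 19.5612*s^2 + 26.068*s + 9.776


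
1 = 1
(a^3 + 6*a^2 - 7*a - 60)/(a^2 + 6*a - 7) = (a^3 + 6*a^2 - 7*a - 60)/(a^2 + 6*a - 7)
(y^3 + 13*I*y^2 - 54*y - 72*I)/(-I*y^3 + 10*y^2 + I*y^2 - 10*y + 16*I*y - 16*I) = (I*y^3 - 13*y^2 - 54*I*y + 72)/(y^3 + y^2*(-1 + 10*I) + y*(-16 - 10*I) + 16)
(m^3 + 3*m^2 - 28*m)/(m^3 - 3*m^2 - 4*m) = (m + 7)/(m + 1)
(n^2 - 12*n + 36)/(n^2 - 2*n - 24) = (n - 6)/(n + 4)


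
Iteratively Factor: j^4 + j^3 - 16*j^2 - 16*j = (j)*(j^3 + j^2 - 16*j - 16) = j*(j + 1)*(j^2 - 16) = j*(j + 1)*(j + 4)*(j - 4)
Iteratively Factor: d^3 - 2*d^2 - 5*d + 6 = (d - 3)*(d^2 + d - 2) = (d - 3)*(d + 2)*(d - 1)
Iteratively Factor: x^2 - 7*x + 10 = (x - 2)*(x - 5)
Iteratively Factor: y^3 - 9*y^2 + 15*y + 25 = (y - 5)*(y^2 - 4*y - 5) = (y - 5)^2*(y + 1)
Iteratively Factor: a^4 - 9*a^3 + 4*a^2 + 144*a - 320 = (a - 4)*(a^3 - 5*a^2 - 16*a + 80) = (a - 5)*(a - 4)*(a^2 - 16) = (a - 5)*(a - 4)^2*(a + 4)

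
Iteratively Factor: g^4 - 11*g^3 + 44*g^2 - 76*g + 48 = (g - 2)*(g^3 - 9*g^2 + 26*g - 24) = (g - 2)^2*(g^2 - 7*g + 12) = (g - 4)*(g - 2)^2*(g - 3)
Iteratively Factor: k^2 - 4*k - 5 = (k - 5)*(k + 1)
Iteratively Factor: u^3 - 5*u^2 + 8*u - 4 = (u - 1)*(u^2 - 4*u + 4) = (u - 2)*(u - 1)*(u - 2)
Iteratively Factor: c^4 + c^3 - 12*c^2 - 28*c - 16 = (c + 2)*(c^3 - c^2 - 10*c - 8) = (c - 4)*(c + 2)*(c^2 + 3*c + 2) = (c - 4)*(c + 2)^2*(c + 1)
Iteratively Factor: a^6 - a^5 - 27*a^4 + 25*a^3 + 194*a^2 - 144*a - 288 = (a + 4)*(a^5 - 5*a^4 - 7*a^3 + 53*a^2 - 18*a - 72) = (a - 4)*(a + 4)*(a^4 - a^3 - 11*a^2 + 9*a + 18) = (a - 4)*(a - 3)*(a + 4)*(a^3 + 2*a^2 - 5*a - 6) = (a - 4)*(a - 3)*(a + 1)*(a + 4)*(a^2 + a - 6) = (a - 4)*(a - 3)*(a - 2)*(a + 1)*(a + 4)*(a + 3)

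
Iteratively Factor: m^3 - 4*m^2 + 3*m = (m - 3)*(m^2 - m) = (m - 3)*(m - 1)*(m)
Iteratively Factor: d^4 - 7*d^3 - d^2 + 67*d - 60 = (d - 4)*(d^3 - 3*d^2 - 13*d + 15) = (d - 4)*(d - 1)*(d^2 - 2*d - 15) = (d - 5)*(d - 4)*(d - 1)*(d + 3)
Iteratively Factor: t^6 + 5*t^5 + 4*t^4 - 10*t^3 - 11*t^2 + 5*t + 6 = (t - 1)*(t^5 + 6*t^4 + 10*t^3 - 11*t - 6) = (t - 1)^2*(t^4 + 7*t^3 + 17*t^2 + 17*t + 6) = (t - 1)^2*(t + 1)*(t^3 + 6*t^2 + 11*t + 6) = (t - 1)^2*(t + 1)*(t + 3)*(t^2 + 3*t + 2) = (t - 1)^2*(t + 1)*(t + 2)*(t + 3)*(t + 1)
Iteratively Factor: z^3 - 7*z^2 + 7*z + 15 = (z + 1)*(z^2 - 8*z + 15) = (z - 3)*(z + 1)*(z - 5)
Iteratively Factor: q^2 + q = (q + 1)*(q)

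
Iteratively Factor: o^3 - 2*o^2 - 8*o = (o - 4)*(o^2 + 2*o) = (o - 4)*(o + 2)*(o)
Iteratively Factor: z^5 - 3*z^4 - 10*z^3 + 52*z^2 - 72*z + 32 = (z - 2)*(z^4 - z^3 - 12*z^2 + 28*z - 16) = (z - 2)*(z + 4)*(z^3 - 5*z^2 + 8*z - 4) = (z - 2)^2*(z + 4)*(z^2 - 3*z + 2) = (z - 2)^2*(z - 1)*(z + 4)*(z - 2)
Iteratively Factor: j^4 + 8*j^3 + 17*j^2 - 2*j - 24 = (j + 2)*(j^3 + 6*j^2 + 5*j - 12) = (j - 1)*(j + 2)*(j^2 + 7*j + 12) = (j - 1)*(j + 2)*(j + 3)*(j + 4)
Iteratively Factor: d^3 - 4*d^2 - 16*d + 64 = (d - 4)*(d^2 - 16) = (d - 4)*(d + 4)*(d - 4)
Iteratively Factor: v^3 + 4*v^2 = (v)*(v^2 + 4*v) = v*(v + 4)*(v)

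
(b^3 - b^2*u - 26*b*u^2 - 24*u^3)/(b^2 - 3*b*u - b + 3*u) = (b^3 - b^2*u - 26*b*u^2 - 24*u^3)/(b^2 - 3*b*u - b + 3*u)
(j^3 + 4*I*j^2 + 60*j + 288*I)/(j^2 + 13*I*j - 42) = (j^2 - 2*I*j + 48)/(j + 7*I)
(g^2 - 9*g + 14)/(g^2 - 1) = (g^2 - 9*g + 14)/(g^2 - 1)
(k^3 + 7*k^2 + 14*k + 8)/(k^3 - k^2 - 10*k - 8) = (k + 4)/(k - 4)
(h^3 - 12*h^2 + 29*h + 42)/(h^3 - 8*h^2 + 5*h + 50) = (h^3 - 12*h^2 + 29*h + 42)/(h^3 - 8*h^2 + 5*h + 50)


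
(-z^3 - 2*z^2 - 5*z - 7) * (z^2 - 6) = -z^5 - 2*z^4 + z^3 + 5*z^2 + 30*z + 42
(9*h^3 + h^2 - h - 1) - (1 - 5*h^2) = 9*h^3 + 6*h^2 - h - 2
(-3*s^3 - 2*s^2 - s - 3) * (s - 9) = -3*s^4 + 25*s^3 + 17*s^2 + 6*s + 27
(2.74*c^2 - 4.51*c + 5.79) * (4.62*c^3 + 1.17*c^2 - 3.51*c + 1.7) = 12.6588*c^5 - 17.6304*c^4 + 11.8557*c^3 + 27.2624*c^2 - 27.9899*c + 9.843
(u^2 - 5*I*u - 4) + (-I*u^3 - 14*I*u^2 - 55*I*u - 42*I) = -I*u^3 + u^2 - 14*I*u^2 - 60*I*u - 4 - 42*I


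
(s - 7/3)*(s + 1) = s^2 - 4*s/3 - 7/3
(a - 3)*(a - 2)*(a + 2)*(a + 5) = a^4 + 2*a^3 - 19*a^2 - 8*a + 60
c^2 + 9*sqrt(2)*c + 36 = (c + 3*sqrt(2))*(c + 6*sqrt(2))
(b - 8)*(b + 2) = b^2 - 6*b - 16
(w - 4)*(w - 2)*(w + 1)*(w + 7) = w^4 + 2*w^3 - 33*w^2 + 22*w + 56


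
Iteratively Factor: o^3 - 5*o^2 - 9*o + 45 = (o + 3)*(o^2 - 8*o + 15) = (o - 3)*(o + 3)*(o - 5)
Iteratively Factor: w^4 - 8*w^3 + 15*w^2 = (w)*(w^3 - 8*w^2 + 15*w) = w^2*(w^2 - 8*w + 15) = w^2*(w - 5)*(w - 3)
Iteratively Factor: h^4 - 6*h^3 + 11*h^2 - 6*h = (h - 3)*(h^3 - 3*h^2 + 2*h) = (h - 3)*(h - 1)*(h^2 - 2*h) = h*(h - 3)*(h - 1)*(h - 2)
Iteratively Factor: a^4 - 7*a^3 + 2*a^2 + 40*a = (a - 5)*(a^3 - 2*a^2 - 8*a) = a*(a - 5)*(a^2 - 2*a - 8) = a*(a - 5)*(a + 2)*(a - 4)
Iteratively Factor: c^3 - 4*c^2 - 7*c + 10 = (c + 2)*(c^2 - 6*c + 5) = (c - 1)*(c + 2)*(c - 5)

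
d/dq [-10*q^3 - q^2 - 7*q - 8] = -30*q^2 - 2*q - 7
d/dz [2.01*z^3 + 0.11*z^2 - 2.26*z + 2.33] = 6.03*z^2 + 0.22*z - 2.26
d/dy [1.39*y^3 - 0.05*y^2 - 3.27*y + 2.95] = 4.17*y^2 - 0.1*y - 3.27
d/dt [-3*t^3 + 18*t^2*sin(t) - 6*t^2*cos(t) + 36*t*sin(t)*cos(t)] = 6*t^2*sin(t) + 18*t^2*cos(t) - 9*t^2 + 36*t*sin(t) - 12*t*cos(t) + 36*t*cos(2*t) + 18*sin(2*t)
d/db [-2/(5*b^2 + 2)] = 20*b/(5*b^2 + 2)^2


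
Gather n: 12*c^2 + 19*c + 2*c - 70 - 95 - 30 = 12*c^2 + 21*c - 195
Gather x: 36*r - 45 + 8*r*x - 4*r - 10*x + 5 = 32*r + x*(8*r - 10) - 40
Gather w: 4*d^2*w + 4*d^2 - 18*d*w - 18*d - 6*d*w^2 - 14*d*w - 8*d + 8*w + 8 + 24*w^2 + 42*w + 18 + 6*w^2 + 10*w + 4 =4*d^2 - 26*d + w^2*(30 - 6*d) + w*(4*d^2 - 32*d + 60) + 30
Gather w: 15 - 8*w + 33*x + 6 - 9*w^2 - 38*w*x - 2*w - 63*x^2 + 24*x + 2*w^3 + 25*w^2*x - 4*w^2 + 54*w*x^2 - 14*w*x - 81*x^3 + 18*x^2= 2*w^3 + w^2*(25*x - 13) + w*(54*x^2 - 52*x - 10) - 81*x^3 - 45*x^2 + 57*x + 21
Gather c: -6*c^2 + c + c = -6*c^2 + 2*c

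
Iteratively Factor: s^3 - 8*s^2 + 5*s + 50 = (s + 2)*(s^2 - 10*s + 25) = (s - 5)*(s + 2)*(s - 5)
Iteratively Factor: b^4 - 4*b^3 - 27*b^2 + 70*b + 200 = (b + 2)*(b^3 - 6*b^2 - 15*b + 100) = (b - 5)*(b + 2)*(b^2 - b - 20) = (b - 5)*(b + 2)*(b + 4)*(b - 5)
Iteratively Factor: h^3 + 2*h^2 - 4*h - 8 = (h + 2)*(h^2 - 4) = (h + 2)^2*(h - 2)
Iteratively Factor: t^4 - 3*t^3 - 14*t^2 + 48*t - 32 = (t - 4)*(t^3 + t^2 - 10*t + 8) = (t - 4)*(t - 2)*(t^2 + 3*t - 4) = (t - 4)*(t - 2)*(t - 1)*(t + 4)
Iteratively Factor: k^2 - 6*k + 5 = (k - 1)*(k - 5)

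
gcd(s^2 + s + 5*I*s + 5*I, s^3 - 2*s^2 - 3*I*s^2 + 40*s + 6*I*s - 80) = s + 5*I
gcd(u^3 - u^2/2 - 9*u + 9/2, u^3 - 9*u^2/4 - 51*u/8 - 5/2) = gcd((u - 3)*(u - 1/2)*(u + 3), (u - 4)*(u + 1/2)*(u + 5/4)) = 1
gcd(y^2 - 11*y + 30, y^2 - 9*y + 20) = y - 5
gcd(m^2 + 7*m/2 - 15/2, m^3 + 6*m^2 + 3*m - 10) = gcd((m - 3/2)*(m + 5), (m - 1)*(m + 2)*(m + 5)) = m + 5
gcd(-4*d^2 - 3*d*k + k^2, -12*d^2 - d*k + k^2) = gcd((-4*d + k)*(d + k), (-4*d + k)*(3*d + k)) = 4*d - k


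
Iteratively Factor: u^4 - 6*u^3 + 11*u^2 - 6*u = (u - 1)*(u^3 - 5*u^2 + 6*u) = (u - 3)*(u - 1)*(u^2 - 2*u) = u*(u - 3)*(u - 1)*(u - 2)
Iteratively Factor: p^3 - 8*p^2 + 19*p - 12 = (p - 4)*(p^2 - 4*p + 3) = (p - 4)*(p - 3)*(p - 1)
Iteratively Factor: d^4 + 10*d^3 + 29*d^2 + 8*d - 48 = (d - 1)*(d^3 + 11*d^2 + 40*d + 48) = (d - 1)*(d + 4)*(d^2 + 7*d + 12) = (d - 1)*(d + 4)^2*(d + 3)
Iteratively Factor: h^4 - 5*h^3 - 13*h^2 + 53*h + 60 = (h + 1)*(h^3 - 6*h^2 - 7*h + 60) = (h - 4)*(h + 1)*(h^2 - 2*h - 15) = (h - 5)*(h - 4)*(h + 1)*(h + 3)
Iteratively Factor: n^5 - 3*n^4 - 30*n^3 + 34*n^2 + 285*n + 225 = (n - 5)*(n^4 + 2*n^3 - 20*n^2 - 66*n - 45) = (n - 5)*(n + 3)*(n^3 - n^2 - 17*n - 15) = (n - 5)^2*(n + 3)*(n^2 + 4*n + 3) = (n - 5)^2*(n + 1)*(n + 3)*(n + 3)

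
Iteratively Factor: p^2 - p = (p)*(p - 1)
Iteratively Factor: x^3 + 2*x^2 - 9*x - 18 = (x + 2)*(x^2 - 9) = (x + 2)*(x + 3)*(x - 3)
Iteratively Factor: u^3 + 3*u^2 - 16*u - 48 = (u - 4)*(u^2 + 7*u + 12) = (u - 4)*(u + 4)*(u + 3)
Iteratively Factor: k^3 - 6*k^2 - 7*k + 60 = (k + 3)*(k^2 - 9*k + 20) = (k - 5)*(k + 3)*(k - 4)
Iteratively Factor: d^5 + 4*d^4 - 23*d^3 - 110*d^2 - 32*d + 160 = (d + 4)*(d^4 - 23*d^2 - 18*d + 40) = (d + 2)*(d + 4)*(d^3 - 2*d^2 - 19*d + 20) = (d + 2)*(d + 4)^2*(d^2 - 6*d + 5) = (d - 5)*(d + 2)*(d + 4)^2*(d - 1)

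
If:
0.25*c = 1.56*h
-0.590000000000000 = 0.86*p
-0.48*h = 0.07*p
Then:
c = 0.62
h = 0.10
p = -0.69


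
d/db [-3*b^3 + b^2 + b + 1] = -9*b^2 + 2*b + 1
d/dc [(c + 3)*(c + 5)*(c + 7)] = 3*c^2 + 30*c + 71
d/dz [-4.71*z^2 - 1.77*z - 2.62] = -9.42*z - 1.77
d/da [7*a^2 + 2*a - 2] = 14*a + 2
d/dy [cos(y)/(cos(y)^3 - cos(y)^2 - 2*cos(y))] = (2*cos(y) - 1)*sin(y)/(sin(y)^2 + cos(y) + 1)^2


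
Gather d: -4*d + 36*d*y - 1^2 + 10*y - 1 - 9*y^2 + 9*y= d*(36*y - 4) - 9*y^2 + 19*y - 2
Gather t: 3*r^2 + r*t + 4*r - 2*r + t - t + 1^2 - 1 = 3*r^2 + r*t + 2*r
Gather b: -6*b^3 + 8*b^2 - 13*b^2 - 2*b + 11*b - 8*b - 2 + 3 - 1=-6*b^3 - 5*b^2 + b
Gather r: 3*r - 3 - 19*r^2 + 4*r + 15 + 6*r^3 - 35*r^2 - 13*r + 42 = 6*r^3 - 54*r^2 - 6*r + 54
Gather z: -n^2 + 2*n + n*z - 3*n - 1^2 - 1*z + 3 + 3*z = -n^2 - n + z*(n + 2) + 2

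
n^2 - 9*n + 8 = (n - 8)*(n - 1)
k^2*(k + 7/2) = k^3 + 7*k^2/2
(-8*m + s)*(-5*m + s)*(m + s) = 40*m^3 + 27*m^2*s - 12*m*s^2 + s^3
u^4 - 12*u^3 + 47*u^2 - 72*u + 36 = (u - 6)*(u - 3)*(u - 2)*(u - 1)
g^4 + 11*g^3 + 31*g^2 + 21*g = g*(g + 1)*(g + 3)*(g + 7)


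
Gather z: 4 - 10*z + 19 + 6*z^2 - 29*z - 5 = 6*z^2 - 39*z + 18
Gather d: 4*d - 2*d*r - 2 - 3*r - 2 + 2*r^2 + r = d*(4 - 2*r) + 2*r^2 - 2*r - 4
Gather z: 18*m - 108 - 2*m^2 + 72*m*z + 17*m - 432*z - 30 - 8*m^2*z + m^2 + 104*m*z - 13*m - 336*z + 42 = -m^2 + 22*m + z*(-8*m^2 + 176*m - 768) - 96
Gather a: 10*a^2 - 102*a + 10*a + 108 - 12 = 10*a^2 - 92*a + 96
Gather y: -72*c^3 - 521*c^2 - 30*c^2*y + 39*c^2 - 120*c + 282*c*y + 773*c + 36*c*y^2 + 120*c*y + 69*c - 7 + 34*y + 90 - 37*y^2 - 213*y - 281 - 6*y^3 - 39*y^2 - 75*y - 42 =-72*c^3 - 482*c^2 + 722*c - 6*y^3 + y^2*(36*c - 76) + y*(-30*c^2 + 402*c - 254) - 240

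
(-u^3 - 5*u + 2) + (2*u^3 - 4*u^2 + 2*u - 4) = u^3 - 4*u^2 - 3*u - 2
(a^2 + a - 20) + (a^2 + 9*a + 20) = 2*a^2 + 10*a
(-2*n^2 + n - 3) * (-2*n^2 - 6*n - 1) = 4*n^4 + 10*n^3 + 2*n^2 + 17*n + 3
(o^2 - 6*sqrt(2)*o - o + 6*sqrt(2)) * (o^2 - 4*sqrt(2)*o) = o^4 - 10*sqrt(2)*o^3 - o^3 + 10*sqrt(2)*o^2 + 48*o^2 - 48*o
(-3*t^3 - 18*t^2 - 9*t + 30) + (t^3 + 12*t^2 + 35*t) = -2*t^3 - 6*t^2 + 26*t + 30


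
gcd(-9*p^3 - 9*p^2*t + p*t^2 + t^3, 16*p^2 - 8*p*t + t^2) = 1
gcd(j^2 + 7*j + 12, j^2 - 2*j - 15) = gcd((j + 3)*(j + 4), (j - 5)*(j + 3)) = j + 3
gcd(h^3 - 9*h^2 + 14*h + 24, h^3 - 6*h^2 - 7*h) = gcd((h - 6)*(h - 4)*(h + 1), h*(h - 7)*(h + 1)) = h + 1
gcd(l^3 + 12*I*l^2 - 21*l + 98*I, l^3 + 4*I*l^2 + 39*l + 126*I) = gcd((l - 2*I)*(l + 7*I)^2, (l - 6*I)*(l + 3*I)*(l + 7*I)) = l + 7*I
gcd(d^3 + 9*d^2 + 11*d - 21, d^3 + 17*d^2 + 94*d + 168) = d + 7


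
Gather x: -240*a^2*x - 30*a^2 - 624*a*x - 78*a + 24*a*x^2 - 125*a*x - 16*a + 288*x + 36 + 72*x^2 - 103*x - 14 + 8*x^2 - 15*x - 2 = -30*a^2 - 94*a + x^2*(24*a + 80) + x*(-240*a^2 - 749*a + 170) + 20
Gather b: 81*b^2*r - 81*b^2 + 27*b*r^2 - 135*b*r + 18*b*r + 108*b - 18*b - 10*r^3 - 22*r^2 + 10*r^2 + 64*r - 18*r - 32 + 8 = b^2*(81*r - 81) + b*(27*r^2 - 117*r + 90) - 10*r^3 - 12*r^2 + 46*r - 24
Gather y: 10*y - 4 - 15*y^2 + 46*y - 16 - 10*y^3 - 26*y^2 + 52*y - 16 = -10*y^3 - 41*y^2 + 108*y - 36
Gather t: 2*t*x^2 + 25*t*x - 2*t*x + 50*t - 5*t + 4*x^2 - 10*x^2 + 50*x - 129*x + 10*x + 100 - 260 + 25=t*(2*x^2 + 23*x + 45) - 6*x^2 - 69*x - 135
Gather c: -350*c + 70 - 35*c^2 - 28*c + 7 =-35*c^2 - 378*c + 77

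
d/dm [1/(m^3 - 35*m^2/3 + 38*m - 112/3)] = 3*(-9*m^2 + 70*m - 114)/(3*m^3 - 35*m^2 + 114*m - 112)^2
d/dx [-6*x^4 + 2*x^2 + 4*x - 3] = -24*x^3 + 4*x + 4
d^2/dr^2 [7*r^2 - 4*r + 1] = 14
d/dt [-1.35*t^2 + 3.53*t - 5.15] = 3.53 - 2.7*t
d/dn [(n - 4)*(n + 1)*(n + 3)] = 3*n^2 - 13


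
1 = 1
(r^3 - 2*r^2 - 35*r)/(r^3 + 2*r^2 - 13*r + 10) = r*(r - 7)/(r^2 - 3*r + 2)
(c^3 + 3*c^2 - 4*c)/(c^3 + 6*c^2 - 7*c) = (c + 4)/(c + 7)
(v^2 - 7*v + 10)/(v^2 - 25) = (v - 2)/(v + 5)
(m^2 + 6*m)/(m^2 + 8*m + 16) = m*(m + 6)/(m^2 + 8*m + 16)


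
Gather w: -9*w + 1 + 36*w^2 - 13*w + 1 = 36*w^2 - 22*w + 2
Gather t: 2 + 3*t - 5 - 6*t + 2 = -3*t - 1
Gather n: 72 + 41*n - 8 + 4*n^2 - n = 4*n^2 + 40*n + 64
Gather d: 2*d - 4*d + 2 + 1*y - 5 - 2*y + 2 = -2*d - y - 1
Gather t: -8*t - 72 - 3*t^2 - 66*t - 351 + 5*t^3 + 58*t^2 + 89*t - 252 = 5*t^3 + 55*t^2 + 15*t - 675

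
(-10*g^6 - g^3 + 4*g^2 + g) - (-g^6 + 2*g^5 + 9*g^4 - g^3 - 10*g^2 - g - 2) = -9*g^6 - 2*g^5 - 9*g^4 + 14*g^2 + 2*g + 2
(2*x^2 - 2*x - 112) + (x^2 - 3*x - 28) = 3*x^2 - 5*x - 140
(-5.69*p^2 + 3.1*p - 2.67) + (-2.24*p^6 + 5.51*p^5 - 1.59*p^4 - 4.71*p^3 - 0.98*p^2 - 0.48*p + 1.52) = -2.24*p^6 + 5.51*p^5 - 1.59*p^4 - 4.71*p^3 - 6.67*p^2 + 2.62*p - 1.15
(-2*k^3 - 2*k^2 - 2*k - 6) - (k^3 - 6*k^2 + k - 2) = -3*k^3 + 4*k^2 - 3*k - 4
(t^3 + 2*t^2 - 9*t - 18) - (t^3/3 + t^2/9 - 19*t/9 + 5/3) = 2*t^3/3 + 17*t^2/9 - 62*t/9 - 59/3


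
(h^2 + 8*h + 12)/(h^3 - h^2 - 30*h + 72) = (h + 2)/(h^2 - 7*h + 12)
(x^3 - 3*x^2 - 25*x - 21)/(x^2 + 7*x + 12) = (x^2 - 6*x - 7)/(x + 4)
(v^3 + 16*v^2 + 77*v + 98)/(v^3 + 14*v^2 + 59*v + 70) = (v + 7)/(v + 5)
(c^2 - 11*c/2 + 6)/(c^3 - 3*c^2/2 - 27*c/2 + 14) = (2*c - 3)/(2*c^2 + 5*c - 7)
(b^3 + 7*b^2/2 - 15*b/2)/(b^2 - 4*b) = (2*b^2 + 7*b - 15)/(2*(b - 4))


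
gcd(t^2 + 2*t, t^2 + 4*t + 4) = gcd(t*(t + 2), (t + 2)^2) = t + 2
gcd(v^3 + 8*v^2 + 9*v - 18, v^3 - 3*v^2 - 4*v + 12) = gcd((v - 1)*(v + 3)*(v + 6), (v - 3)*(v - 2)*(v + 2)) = 1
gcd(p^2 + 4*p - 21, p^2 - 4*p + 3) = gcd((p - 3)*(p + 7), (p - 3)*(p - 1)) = p - 3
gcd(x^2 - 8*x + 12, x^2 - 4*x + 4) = x - 2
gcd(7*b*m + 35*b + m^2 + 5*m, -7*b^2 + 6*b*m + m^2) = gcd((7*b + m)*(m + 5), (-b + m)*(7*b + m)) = 7*b + m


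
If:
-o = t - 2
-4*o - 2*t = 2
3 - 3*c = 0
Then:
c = 1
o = -3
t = 5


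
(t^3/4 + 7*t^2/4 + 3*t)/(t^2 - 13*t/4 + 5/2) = t*(t^2 + 7*t + 12)/(4*t^2 - 13*t + 10)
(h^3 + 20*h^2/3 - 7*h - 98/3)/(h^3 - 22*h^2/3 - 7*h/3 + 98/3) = (h + 7)/(h - 7)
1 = 1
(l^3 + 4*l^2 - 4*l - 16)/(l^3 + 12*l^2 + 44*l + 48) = (l - 2)/(l + 6)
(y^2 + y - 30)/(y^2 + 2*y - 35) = (y + 6)/(y + 7)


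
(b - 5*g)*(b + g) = b^2 - 4*b*g - 5*g^2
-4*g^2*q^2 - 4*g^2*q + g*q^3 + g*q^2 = q*(-4*g + q)*(g*q + g)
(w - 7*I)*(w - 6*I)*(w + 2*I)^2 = w^4 - 9*I*w^3 + 6*w^2 - 116*I*w + 168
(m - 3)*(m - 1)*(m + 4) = m^3 - 13*m + 12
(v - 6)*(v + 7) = v^2 + v - 42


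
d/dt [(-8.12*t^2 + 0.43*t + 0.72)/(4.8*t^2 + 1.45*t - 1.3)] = (-13.838*t^2 + 14.2*t - 1.603)/(23.04*t^4 + 13.92*t^3 - 10.3775*t^2 - 3.77*t + 1.69)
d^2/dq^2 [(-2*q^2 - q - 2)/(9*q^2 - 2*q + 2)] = 2*(-117*q^3 - 378*q^2 + 162*q + 16)/(729*q^6 - 486*q^5 + 594*q^4 - 224*q^3 + 132*q^2 - 24*q + 8)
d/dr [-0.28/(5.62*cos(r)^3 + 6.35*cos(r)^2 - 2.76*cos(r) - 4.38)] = (-4.7208*cos(r)^2 - 3.556*cos(r) + 0.7728)*sin(r)/(5.62*cos(r)^3 + 6.35*cos(r)^2 - 2.76*cos(r) - 4.38)^2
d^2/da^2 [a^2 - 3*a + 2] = 2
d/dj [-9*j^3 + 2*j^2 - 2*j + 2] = -27*j^2 + 4*j - 2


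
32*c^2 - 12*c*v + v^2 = (-8*c + v)*(-4*c + v)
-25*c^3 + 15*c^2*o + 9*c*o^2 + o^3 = (-c + o)*(5*c + o)^2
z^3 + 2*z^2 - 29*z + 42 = (z - 3)*(z - 2)*(z + 7)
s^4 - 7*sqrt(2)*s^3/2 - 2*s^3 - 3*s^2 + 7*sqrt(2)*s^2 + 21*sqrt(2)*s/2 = s*(s - 3)*(s + 1)*(s - 7*sqrt(2)/2)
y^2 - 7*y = y*(y - 7)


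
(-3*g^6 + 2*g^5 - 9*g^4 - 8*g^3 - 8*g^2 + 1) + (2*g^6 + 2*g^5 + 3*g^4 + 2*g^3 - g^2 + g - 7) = -g^6 + 4*g^5 - 6*g^4 - 6*g^3 - 9*g^2 + g - 6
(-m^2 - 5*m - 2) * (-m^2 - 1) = m^4 + 5*m^3 + 3*m^2 + 5*m + 2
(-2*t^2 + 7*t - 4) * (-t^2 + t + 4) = 2*t^4 - 9*t^3 + 3*t^2 + 24*t - 16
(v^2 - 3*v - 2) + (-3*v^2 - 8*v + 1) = -2*v^2 - 11*v - 1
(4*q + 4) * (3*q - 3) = 12*q^2 - 12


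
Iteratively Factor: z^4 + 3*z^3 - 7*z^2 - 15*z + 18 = (z - 2)*(z^3 + 5*z^2 + 3*z - 9) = (z - 2)*(z + 3)*(z^2 + 2*z - 3) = (z - 2)*(z - 1)*(z + 3)*(z + 3)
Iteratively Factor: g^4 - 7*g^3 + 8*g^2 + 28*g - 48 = (g - 2)*(g^3 - 5*g^2 - 2*g + 24) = (g - 4)*(g - 2)*(g^2 - g - 6) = (g - 4)*(g - 2)*(g + 2)*(g - 3)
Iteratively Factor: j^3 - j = (j)*(j^2 - 1) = j*(j + 1)*(j - 1)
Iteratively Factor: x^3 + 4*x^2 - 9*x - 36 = (x + 3)*(x^2 + x - 12) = (x + 3)*(x + 4)*(x - 3)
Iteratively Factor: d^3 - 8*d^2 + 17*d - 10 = (d - 2)*(d^2 - 6*d + 5) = (d - 2)*(d - 1)*(d - 5)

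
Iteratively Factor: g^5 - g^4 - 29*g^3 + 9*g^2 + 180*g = (g + 3)*(g^4 - 4*g^3 - 17*g^2 + 60*g) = (g + 3)*(g + 4)*(g^3 - 8*g^2 + 15*g) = (g - 3)*(g + 3)*(g + 4)*(g^2 - 5*g) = g*(g - 3)*(g + 3)*(g + 4)*(g - 5)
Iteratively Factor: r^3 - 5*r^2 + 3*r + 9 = (r - 3)*(r^2 - 2*r - 3) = (r - 3)*(r + 1)*(r - 3)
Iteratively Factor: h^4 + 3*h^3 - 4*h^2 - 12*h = (h + 2)*(h^3 + h^2 - 6*h) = (h - 2)*(h + 2)*(h^2 + 3*h) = h*(h - 2)*(h + 2)*(h + 3)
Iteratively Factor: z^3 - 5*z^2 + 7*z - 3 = (z - 3)*(z^2 - 2*z + 1) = (z - 3)*(z - 1)*(z - 1)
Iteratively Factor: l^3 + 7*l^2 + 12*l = (l + 4)*(l^2 + 3*l) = l*(l + 4)*(l + 3)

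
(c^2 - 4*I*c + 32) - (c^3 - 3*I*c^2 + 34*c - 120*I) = -c^3 + c^2 + 3*I*c^2 - 34*c - 4*I*c + 32 + 120*I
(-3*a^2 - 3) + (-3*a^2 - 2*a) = -6*a^2 - 2*a - 3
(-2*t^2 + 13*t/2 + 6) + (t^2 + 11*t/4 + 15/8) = -t^2 + 37*t/4 + 63/8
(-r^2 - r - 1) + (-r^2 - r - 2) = -2*r^2 - 2*r - 3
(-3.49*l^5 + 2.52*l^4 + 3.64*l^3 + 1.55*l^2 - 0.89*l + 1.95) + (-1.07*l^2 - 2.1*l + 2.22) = -3.49*l^5 + 2.52*l^4 + 3.64*l^3 + 0.48*l^2 - 2.99*l + 4.17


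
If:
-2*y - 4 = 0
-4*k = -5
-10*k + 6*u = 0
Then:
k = 5/4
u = 25/12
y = -2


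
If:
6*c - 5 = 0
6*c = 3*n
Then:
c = 5/6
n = 5/3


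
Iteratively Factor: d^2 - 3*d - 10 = (d + 2)*(d - 5)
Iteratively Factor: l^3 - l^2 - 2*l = (l + 1)*(l^2 - 2*l) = l*(l + 1)*(l - 2)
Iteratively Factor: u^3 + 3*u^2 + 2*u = (u + 2)*(u^2 + u) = (u + 1)*(u + 2)*(u)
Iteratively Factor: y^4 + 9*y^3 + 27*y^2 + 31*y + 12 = (y + 1)*(y^3 + 8*y^2 + 19*y + 12) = (y + 1)*(y + 3)*(y^2 + 5*y + 4) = (y + 1)^2*(y + 3)*(y + 4)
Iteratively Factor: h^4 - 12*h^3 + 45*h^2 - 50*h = (h)*(h^3 - 12*h^2 + 45*h - 50) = h*(h - 5)*(h^2 - 7*h + 10) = h*(h - 5)*(h - 2)*(h - 5)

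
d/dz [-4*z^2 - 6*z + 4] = -8*z - 6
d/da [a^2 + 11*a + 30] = 2*a + 11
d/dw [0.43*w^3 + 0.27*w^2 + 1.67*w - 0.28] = 1.29*w^2 + 0.54*w + 1.67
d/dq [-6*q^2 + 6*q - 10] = 6 - 12*q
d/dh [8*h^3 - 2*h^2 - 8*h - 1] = 24*h^2 - 4*h - 8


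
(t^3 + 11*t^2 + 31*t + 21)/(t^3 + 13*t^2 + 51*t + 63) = (t + 1)/(t + 3)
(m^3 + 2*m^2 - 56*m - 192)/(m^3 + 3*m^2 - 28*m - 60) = (m^2 - 4*m - 32)/(m^2 - 3*m - 10)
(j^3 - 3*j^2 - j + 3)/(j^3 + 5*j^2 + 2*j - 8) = (j^2 - 2*j - 3)/(j^2 + 6*j + 8)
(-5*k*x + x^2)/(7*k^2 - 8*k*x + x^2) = x*(-5*k + x)/(7*k^2 - 8*k*x + x^2)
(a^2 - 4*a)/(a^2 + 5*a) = (a - 4)/(a + 5)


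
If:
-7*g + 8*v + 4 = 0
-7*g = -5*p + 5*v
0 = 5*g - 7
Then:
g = 7/5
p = 537/200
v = 29/40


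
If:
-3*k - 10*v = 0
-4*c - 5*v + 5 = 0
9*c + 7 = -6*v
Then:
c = -65/21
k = -730/63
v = 73/21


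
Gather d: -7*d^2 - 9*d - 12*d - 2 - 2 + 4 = -7*d^2 - 21*d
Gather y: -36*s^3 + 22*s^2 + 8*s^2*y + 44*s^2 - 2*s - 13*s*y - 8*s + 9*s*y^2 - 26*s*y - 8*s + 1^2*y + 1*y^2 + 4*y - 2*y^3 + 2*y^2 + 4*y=-36*s^3 + 66*s^2 - 18*s - 2*y^3 + y^2*(9*s + 3) + y*(8*s^2 - 39*s + 9)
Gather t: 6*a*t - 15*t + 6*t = t*(6*a - 9)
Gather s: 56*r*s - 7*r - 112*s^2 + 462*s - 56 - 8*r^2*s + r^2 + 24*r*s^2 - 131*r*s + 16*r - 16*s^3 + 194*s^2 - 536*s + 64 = r^2 + 9*r - 16*s^3 + s^2*(24*r + 82) + s*(-8*r^2 - 75*r - 74) + 8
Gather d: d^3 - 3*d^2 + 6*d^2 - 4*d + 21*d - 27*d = d^3 + 3*d^2 - 10*d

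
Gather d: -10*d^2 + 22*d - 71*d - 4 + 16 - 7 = -10*d^2 - 49*d + 5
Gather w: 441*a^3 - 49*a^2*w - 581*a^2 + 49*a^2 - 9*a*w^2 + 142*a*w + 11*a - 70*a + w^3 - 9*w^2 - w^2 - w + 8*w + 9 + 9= 441*a^3 - 532*a^2 - 59*a + w^3 + w^2*(-9*a - 10) + w*(-49*a^2 + 142*a + 7) + 18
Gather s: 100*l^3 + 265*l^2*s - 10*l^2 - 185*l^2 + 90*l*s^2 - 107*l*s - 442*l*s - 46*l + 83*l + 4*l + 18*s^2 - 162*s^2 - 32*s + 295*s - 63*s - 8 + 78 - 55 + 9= 100*l^3 - 195*l^2 + 41*l + s^2*(90*l - 144) + s*(265*l^2 - 549*l + 200) + 24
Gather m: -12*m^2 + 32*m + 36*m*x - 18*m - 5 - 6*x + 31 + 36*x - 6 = -12*m^2 + m*(36*x + 14) + 30*x + 20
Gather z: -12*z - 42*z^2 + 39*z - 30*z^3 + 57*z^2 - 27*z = -30*z^3 + 15*z^2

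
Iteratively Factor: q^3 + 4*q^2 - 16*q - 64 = (q - 4)*(q^2 + 8*q + 16) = (q - 4)*(q + 4)*(q + 4)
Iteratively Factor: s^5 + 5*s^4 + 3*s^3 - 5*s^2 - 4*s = (s + 4)*(s^4 + s^3 - s^2 - s) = (s + 1)*(s + 4)*(s^3 - s) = (s + 1)^2*(s + 4)*(s^2 - s) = s*(s + 1)^2*(s + 4)*(s - 1)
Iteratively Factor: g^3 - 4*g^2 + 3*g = (g)*(g^2 - 4*g + 3) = g*(g - 1)*(g - 3)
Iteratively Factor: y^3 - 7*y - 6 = (y + 1)*(y^2 - y - 6) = (y + 1)*(y + 2)*(y - 3)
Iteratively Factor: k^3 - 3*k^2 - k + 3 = (k - 1)*(k^2 - 2*k - 3) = (k - 1)*(k + 1)*(k - 3)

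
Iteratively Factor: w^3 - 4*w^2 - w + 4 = (w + 1)*(w^2 - 5*w + 4) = (w - 1)*(w + 1)*(w - 4)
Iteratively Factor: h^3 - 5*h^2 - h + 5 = (h - 1)*(h^2 - 4*h - 5) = (h - 5)*(h - 1)*(h + 1)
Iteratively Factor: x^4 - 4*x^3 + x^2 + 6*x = (x)*(x^3 - 4*x^2 + x + 6) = x*(x - 3)*(x^2 - x - 2) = x*(x - 3)*(x - 2)*(x + 1)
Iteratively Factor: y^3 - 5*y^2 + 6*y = (y - 3)*(y^2 - 2*y) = (y - 3)*(y - 2)*(y)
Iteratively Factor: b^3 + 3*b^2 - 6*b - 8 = (b + 1)*(b^2 + 2*b - 8) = (b + 1)*(b + 4)*(b - 2)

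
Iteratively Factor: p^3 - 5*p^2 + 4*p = (p - 4)*(p^2 - p) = (p - 4)*(p - 1)*(p)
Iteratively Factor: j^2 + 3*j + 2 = (j + 2)*(j + 1)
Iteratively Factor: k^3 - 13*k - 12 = (k + 1)*(k^2 - k - 12) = (k + 1)*(k + 3)*(k - 4)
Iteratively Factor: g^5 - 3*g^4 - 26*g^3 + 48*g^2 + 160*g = (g + 4)*(g^4 - 7*g^3 + 2*g^2 + 40*g) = g*(g + 4)*(g^3 - 7*g^2 + 2*g + 40) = g*(g - 5)*(g + 4)*(g^2 - 2*g - 8) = g*(g - 5)*(g + 2)*(g + 4)*(g - 4)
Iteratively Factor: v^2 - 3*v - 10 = (v + 2)*(v - 5)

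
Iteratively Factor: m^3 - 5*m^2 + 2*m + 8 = (m + 1)*(m^2 - 6*m + 8) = (m - 2)*(m + 1)*(m - 4)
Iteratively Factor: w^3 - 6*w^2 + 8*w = (w - 4)*(w^2 - 2*w) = (w - 4)*(w - 2)*(w)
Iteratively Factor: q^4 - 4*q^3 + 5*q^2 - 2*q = (q - 2)*(q^3 - 2*q^2 + q) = (q - 2)*(q - 1)*(q^2 - q) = q*(q - 2)*(q - 1)*(q - 1)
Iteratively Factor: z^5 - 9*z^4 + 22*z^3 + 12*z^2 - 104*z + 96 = (z - 4)*(z^4 - 5*z^3 + 2*z^2 + 20*z - 24) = (z - 4)*(z + 2)*(z^3 - 7*z^2 + 16*z - 12) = (z - 4)*(z - 2)*(z + 2)*(z^2 - 5*z + 6) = (z - 4)*(z - 2)^2*(z + 2)*(z - 3)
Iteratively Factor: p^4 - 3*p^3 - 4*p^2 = (p - 4)*(p^3 + p^2) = (p - 4)*(p + 1)*(p^2) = p*(p - 4)*(p + 1)*(p)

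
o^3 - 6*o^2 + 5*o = o*(o - 5)*(o - 1)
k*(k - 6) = k^2 - 6*k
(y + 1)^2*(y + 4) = y^3 + 6*y^2 + 9*y + 4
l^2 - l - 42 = (l - 7)*(l + 6)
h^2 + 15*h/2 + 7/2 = (h + 1/2)*(h + 7)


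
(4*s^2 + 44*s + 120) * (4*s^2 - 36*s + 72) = 16*s^4 + 32*s^3 - 816*s^2 - 1152*s + 8640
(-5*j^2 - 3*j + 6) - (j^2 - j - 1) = -6*j^2 - 2*j + 7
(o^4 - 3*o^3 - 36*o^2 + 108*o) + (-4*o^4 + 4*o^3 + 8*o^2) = -3*o^4 + o^3 - 28*o^2 + 108*o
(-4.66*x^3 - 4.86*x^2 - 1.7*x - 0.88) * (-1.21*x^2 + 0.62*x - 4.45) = 5.6386*x^5 + 2.9914*x^4 + 19.7808*x^3 + 21.6378*x^2 + 7.0194*x + 3.916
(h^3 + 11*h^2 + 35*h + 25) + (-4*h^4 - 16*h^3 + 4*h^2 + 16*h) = -4*h^4 - 15*h^3 + 15*h^2 + 51*h + 25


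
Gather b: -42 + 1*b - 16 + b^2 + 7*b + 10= b^2 + 8*b - 48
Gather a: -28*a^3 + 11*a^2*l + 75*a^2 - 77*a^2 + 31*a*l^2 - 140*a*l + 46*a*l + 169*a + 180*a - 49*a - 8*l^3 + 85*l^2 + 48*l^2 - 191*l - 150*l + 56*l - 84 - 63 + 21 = -28*a^3 + a^2*(11*l - 2) + a*(31*l^2 - 94*l + 300) - 8*l^3 + 133*l^2 - 285*l - 126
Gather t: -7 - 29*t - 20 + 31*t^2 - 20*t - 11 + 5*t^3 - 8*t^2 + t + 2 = 5*t^3 + 23*t^2 - 48*t - 36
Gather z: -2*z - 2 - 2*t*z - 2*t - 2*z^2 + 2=-2*t - 2*z^2 + z*(-2*t - 2)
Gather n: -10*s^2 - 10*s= -10*s^2 - 10*s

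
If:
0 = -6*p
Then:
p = 0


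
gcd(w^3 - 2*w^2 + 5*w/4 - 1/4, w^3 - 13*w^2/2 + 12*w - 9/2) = w - 1/2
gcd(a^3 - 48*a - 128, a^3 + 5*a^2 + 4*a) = a + 4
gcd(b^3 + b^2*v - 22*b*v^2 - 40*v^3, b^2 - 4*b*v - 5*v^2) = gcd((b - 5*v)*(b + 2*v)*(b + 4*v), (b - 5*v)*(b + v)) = -b + 5*v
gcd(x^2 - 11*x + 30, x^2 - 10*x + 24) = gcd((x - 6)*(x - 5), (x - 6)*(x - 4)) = x - 6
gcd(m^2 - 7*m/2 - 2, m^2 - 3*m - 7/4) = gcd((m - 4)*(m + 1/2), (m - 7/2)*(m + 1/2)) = m + 1/2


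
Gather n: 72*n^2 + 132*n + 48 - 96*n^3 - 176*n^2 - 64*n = -96*n^3 - 104*n^2 + 68*n + 48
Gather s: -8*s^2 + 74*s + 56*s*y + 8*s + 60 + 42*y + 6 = -8*s^2 + s*(56*y + 82) + 42*y + 66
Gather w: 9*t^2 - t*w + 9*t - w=9*t^2 + 9*t + w*(-t - 1)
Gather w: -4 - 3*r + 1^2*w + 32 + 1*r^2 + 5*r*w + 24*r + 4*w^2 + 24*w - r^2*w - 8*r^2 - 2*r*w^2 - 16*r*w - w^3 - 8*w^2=-7*r^2 + 21*r - w^3 + w^2*(-2*r - 4) + w*(-r^2 - 11*r + 25) + 28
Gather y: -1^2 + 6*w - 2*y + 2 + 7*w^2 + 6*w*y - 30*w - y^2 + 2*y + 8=7*w^2 + 6*w*y - 24*w - y^2 + 9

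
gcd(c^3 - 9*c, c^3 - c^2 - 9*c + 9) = c^2 - 9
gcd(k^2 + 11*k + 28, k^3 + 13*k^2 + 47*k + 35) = k + 7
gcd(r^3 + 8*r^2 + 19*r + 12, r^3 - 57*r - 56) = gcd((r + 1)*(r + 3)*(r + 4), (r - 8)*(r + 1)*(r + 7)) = r + 1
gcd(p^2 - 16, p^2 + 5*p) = 1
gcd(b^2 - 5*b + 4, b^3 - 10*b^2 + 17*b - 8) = b - 1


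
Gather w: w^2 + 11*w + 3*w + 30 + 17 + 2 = w^2 + 14*w + 49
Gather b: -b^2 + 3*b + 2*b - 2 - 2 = -b^2 + 5*b - 4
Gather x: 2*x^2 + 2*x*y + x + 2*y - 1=2*x^2 + x*(2*y + 1) + 2*y - 1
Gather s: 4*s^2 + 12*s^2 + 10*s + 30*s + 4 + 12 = 16*s^2 + 40*s + 16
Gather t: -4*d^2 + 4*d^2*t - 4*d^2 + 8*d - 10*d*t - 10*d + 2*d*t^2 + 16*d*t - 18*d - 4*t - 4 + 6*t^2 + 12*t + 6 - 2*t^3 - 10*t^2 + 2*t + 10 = -8*d^2 - 20*d - 2*t^3 + t^2*(2*d - 4) + t*(4*d^2 + 6*d + 10) + 12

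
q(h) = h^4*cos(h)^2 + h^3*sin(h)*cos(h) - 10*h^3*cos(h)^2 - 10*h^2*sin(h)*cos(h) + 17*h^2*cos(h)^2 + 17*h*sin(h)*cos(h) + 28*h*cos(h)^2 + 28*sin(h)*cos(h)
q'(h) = -2*h^4*sin(h)*cos(h) - h^3*sin(h)^2 + 20*h^3*sin(h)*cos(h) + 5*h^3*cos(h)^2 + 10*h^2*sin(h)^2 - 31*h^2*sin(h)*cos(h) - 40*h^2*cos(h)^2 - 17*h*sin(h)^2 - 76*h*sin(h)*cos(h) + 51*h*cos(h)^2 - 28*sin(h)^2 + 17*sin(h)*cos(h) + 56*cos(h)^2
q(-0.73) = -8.91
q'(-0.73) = -30.54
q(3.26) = 39.28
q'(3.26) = -40.30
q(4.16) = -3.73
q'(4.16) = -13.62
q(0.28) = 16.77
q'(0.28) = 58.00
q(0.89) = 30.23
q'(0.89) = -23.17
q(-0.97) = -0.92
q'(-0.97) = -31.57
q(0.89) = 30.23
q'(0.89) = -23.17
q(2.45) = 23.41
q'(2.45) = 64.07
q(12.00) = 4207.99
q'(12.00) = 7932.96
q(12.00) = 4207.99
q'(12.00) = 7932.96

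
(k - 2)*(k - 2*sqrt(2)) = k^2 - 2*sqrt(2)*k - 2*k + 4*sqrt(2)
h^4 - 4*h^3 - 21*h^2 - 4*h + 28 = (h - 7)*(h - 1)*(h + 2)^2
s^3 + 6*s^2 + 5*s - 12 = (s - 1)*(s + 3)*(s + 4)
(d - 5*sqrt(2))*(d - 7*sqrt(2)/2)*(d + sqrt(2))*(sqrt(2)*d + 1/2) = sqrt(2)*d^4 - 29*d^3/2 + 57*sqrt(2)*d^2/4 + 79*d + 35*sqrt(2)/2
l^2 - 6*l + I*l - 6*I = (l - 6)*(l + I)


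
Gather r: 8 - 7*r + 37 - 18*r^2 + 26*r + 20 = -18*r^2 + 19*r + 65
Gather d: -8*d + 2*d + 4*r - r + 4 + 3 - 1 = -6*d + 3*r + 6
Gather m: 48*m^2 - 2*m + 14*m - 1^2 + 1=48*m^2 + 12*m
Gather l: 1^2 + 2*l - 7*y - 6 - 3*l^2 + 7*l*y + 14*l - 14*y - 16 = -3*l^2 + l*(7*y + 16) - 21*y - 21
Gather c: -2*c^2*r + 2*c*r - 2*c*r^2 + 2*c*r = -2*c^2*r + c*(-2*r^2 + 4*r)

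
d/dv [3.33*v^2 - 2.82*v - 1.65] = 6.66*v - 2.82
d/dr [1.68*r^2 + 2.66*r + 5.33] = 3.36*r + 2.66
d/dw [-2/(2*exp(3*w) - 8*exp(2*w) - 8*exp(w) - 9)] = (12*exp(2*w) - 32*exp(w) - 16)*exp(w)/(-2*exp(3*w) + 8*exp(2*w) + 8*exp(w) + 9)^2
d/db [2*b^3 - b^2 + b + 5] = 6*b^2 - 2*b + 1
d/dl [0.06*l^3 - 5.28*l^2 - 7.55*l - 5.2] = 0.18*l^2 - 10.56*l - 7.55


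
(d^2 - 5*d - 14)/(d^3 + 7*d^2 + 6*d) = (d^2 - 5*d - 14)/(d*(d^2 + 7*d + 6))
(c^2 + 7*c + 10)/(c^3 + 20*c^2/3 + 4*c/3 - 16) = 3*(c + 5)/(3*c^2 + 14*c - 24)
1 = 1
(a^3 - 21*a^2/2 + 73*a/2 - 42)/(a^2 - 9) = (a^2 - 15*a/2 + 14)/(a + 3)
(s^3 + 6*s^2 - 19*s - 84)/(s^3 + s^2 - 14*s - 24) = (s + 7)/(s + 2)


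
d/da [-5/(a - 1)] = 5/(a - 1)^2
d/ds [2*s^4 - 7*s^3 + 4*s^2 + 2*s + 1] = 8*s^3 - 21*s^2 + 8*s + 2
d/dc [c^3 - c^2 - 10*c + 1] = 3*c^2 - 2*c - 10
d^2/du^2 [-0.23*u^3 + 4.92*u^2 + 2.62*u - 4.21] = 9.84 - 1.38*u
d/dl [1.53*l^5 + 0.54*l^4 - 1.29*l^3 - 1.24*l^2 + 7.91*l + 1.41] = 7.65*l^4 + 2.16*l^3 - 3.87*l^2 - 2.48*l + 7.91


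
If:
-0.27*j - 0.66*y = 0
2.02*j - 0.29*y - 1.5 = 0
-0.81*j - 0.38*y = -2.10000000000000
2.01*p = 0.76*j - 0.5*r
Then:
No Solution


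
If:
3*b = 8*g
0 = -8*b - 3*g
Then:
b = 0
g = 0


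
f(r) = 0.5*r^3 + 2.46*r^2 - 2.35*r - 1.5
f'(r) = 1.5*r^2 + 4.92*r - 2.35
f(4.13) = 65.98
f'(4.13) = 43.55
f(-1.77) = 7.59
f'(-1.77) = -6.36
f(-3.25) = 14.96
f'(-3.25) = -2.50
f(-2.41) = 11.45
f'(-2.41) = -5.50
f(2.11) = 9.19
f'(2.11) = 14.71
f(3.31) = 35.81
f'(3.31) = 30.37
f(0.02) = -1.55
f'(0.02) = -2.25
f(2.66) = 19.07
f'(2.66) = 21.35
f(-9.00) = -145.59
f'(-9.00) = 74.87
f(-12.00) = -483.06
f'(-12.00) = 154.61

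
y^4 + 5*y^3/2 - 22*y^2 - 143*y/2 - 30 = (y - 5)*(y + 1/2)*(y + 3)*(y + 4)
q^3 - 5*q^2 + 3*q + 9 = (q - 3)^2*(q + 1)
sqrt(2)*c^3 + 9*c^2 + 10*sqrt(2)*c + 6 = (c + sqrt(2))*(c + 3*sqrt(2))*(sqrt(2)*c + 1)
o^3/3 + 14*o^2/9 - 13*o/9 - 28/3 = (o/3 + 1)*(o - 7/3)*(o + 4)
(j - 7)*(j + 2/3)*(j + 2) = j^3 - 13*j^2/3 - 52*j/3 - 28/3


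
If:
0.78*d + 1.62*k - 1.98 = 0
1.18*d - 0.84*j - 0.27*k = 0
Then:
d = 2.53846153846154 - 2.07692307692308*k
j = 3.56593406593407 - 3.23901098901099*k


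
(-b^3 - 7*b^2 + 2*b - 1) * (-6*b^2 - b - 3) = 6*b^5 + 43*b^4 - 2*b^3 + 25*b^2 - 5*b + 3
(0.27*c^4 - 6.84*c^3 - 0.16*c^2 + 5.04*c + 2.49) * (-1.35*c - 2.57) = -0.3645*c^5 + 8.5401*c^4 + 17.7948*c^3 - 6.3928*c^2 - 16.3143*c - 6.3993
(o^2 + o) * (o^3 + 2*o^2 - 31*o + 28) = o^5 + 3*o^4 - 29*o^3 - 3*o^2 + 28*o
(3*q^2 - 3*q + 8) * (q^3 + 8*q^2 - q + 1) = 3*q^5 + 21*q^4 - 19*q^3 + 70*q^2 - 11*q + 8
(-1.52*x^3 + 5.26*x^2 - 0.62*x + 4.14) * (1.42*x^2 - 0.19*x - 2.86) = -2.1584*x^5 + 7.758*x^4 + 2.4674*x^3 - 9.047*x^2 + 0.9866*x - 11.8404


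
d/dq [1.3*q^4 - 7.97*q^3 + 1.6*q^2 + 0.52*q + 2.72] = 5.2*q^3 - 23.91*q^2 + 3.2*q + 0.52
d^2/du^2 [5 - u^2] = -2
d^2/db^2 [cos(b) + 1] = -cos(b)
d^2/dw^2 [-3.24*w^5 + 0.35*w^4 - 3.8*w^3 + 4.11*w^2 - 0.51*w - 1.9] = -64.8*w^3 + 4.2*w^2 - 22.8*w + 8.22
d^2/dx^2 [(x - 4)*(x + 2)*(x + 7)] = 6*x + 10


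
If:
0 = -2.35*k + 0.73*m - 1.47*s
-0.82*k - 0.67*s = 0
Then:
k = -0.817073170731707*s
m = -0.616605412629469*s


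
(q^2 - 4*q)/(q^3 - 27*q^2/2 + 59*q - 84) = 2*q/(2*q^2 - 19*q + 42)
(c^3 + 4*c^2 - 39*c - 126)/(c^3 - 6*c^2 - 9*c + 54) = (c + 7)/(c - 3)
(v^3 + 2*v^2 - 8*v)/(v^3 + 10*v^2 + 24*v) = (v - 2)/(v + 6)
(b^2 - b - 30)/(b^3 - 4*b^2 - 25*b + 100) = (b - 6)/(b^2 - 9*b + 20)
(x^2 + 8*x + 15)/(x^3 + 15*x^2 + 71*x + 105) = 1/(x + 7)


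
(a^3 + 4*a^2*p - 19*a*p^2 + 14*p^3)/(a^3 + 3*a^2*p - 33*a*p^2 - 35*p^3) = (-a^2 + 3*a*p - 2*p^2)/(-a^2 + 4*a*p + 5*p^2)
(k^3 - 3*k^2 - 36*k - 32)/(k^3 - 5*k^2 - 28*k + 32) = (k + 1)/(k - 1)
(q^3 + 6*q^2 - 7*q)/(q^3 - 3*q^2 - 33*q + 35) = q*(q + 7)/(q^2 - 2*q - 35)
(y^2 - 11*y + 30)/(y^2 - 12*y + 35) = (y - 6)/(y - 7)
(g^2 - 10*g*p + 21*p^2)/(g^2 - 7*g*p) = (g - 3*p)/g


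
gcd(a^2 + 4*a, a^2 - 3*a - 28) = a + 4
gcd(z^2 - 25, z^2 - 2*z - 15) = z - 5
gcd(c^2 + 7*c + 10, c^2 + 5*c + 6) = c + 2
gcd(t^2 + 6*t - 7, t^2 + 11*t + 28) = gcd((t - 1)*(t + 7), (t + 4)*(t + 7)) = t + 7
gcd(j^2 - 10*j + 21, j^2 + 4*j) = 1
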